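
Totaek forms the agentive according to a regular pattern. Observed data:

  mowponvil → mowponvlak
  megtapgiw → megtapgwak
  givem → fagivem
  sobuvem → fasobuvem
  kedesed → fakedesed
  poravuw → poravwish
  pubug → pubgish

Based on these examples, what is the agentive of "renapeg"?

farenapeg

megtapgiw and poravuw both end in -w yet inflect differently (megtapgwak, poravwish), so the final letter is not what conditions the rule; the last vowel is.
"renapeg" has last vowel 'e'. The stems whose last vowel is 'e' (givem → fagivem, sobuvem → fasobuvem, kedesed → fakedesed) add the prefix fa-.
So renapeg → farenapeg.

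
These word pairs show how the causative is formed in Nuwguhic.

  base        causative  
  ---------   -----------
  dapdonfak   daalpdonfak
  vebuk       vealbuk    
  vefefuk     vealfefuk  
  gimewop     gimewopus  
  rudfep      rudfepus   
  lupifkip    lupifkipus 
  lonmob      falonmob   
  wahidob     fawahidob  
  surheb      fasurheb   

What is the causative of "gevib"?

fagevib

gimewop and lonmob both have last vowel 'o' yet inflect differently (gimewopus, falonmob), so the last vowel is not what conditions the rule; the final letter is.
"gevib" ends in -b. The stems ending in -b (lonmob → falonmob, wahidob → fawahidob, surheb → fasurheb) add the prefix fa-.
So gevib → fagevib.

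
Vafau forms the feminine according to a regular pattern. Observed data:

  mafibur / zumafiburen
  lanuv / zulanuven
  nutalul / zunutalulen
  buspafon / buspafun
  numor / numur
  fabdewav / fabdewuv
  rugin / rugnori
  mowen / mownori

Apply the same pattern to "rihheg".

"rihheg" has last vowel 'e'. The one such stem in the data (mowen → mownori) deletes the last vowel and adds -ori (as does rugin), so the same rule applies.
So rihheg → rihhgori.

rihhgori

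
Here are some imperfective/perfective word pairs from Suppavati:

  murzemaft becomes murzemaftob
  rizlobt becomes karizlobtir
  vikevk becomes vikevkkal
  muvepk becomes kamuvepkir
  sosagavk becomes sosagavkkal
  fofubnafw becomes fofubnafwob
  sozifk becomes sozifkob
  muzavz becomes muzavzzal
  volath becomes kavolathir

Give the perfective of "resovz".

resovzzal

sozifk and sosagavk both end in -k yet inflect differently (sozifkob, sosagavkkal), so the final letter is not what conditions the rule; the second-to-last letter is.
"resovz" has second-to-last letter 'v'. The stems whose second-to-last letter is 'v' (sosagavk → sosagavkkal, vikevk → vikevkkal, muzavz → muzavzzal) double the final consonant and add -al.
The other patterns: stems whose second-to-last letter is 'f' add -ob; stems whose second-to-last letter is 'b', 'p' or 't' add ka- … -ir around the stem.
So resovz → resovzzal.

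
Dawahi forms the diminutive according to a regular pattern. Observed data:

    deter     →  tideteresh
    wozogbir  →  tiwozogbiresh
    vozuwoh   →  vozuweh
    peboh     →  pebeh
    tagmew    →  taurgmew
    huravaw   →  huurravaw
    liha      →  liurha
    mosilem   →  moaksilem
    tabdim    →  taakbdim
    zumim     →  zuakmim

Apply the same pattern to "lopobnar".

deter and tagmew both have last vowel 'e' yet inflect differently (tideteresh, taurgmew), so the last vowel is not what conditions the rule; the final letter is.
"lopobnar" ends in -r. The stems ending in -r (deter → tideteresh, wozogbir → tiwozogbiresh) add ti- … -esh around the stem.
The other patterns: stems ending in -h change the last vowel to 'e'; stems ending in -a or -w insert -ur- after the first vowel; stems ending in -m insert -ak- after the first vowel.
So lopobnar → tilopobnaresh.

tilopobnaresh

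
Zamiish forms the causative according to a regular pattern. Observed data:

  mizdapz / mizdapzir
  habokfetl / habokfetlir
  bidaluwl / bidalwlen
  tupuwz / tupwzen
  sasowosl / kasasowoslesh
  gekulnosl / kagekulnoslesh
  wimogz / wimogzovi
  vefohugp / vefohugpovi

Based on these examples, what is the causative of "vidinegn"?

vidinegnovi

"vidinegn" has second-to-last letter 'g'. The stems whose second-to-last letter is 'g' (wimogz → wimogzovi, vefohugp → vefohugpovi) add -ovi.
The other patterns: stems whose second-to-last letter is 'p' or 't' add -ir; stems whose second-to-last letter is 'w' delete the last vowel and add -en; stems whose second-to-last letter is 's' add ka- … -esh around the stem.
So vidinegn → vidinegnovi.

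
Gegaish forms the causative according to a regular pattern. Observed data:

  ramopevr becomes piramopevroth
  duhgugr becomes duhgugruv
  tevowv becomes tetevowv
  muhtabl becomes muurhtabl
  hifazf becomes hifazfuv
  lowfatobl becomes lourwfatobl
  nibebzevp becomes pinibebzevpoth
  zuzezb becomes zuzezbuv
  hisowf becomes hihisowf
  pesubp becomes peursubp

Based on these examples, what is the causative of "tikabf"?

tiurkabf

pesubp and nibebzevp both end in -p yet inflect differently (peursubp, pinibebzevpoth), so the final letter is not what conditions the rule; the second-to-last letter is.
"tikabf" has second-to-last letter 'b'. The stems whose second-to-last letter is 'b' (pesubp → peursubp, muhtabl → muurhtabl, lowfatobl → lourwfatobl) insert -ur- after the first vowel.
The other patterns: stems whose second-to-last letter is 'v' add pi- … -oth around the stem; stems whose second-to-last letter is 'w' repeat the first consonant+vowel as a prefix; stems whose second-to-last letter is 'g' or 'z' add -uv.
So tikabf → tiurkabf.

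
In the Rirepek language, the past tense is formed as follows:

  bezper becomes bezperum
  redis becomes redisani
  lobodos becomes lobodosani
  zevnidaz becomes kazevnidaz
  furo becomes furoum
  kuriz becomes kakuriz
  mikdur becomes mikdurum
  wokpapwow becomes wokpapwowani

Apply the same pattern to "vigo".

vigoum

"vigo" ends in -o. The one such stem in the data (furo → furoum) adds -um, so the same rule applies.
So vigo → vigoum.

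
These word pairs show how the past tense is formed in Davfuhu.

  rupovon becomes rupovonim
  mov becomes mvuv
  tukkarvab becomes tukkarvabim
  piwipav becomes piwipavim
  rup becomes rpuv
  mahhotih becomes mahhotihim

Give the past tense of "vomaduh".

vomaduhim

mov and piwipav both end in -v yet inflect differently (mvuv, piwipavim), so the final letter is not what conditions the rule; the number of vowels is.
"vomaduh" has 3 vowels. The stems with 3 vowels (mahhotih → mahhotihim, tukkarvab → tukkarvabim, piwipav → piwipavim) add -im.
The other pattern: stems with 1 vowel delete the last vowel and add -uv.
So vomaduh → vomaduhim.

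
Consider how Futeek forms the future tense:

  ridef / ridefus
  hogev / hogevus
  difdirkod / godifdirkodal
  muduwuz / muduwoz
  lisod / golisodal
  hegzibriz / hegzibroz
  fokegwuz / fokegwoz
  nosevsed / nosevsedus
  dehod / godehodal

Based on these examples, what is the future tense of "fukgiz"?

fukgoz

nosevsed and dehod both end in -d yet inflect differently (nosevsedus, godehodal), so the final letter is not what conditions the rule; the last vowel is.
"fukgiz" has last vowel 'i'. The one such stem in the data (hegzibriz → hegzibroz) changes the last vowel to 'o' (as do muduwuz, fokegwuz), so the same rule applies.
The other patterns: stems whose last vowel is 'e' add -us; stems whose last vowel is 'o' add go- … -al around the stem.
So fukgiz → fukgoz.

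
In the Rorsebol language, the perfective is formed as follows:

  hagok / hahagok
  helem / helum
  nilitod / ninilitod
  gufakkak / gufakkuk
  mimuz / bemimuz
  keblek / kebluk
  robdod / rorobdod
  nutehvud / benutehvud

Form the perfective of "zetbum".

nilitod and nutehvud both end in -d yet inflect differently (ninilitod, benutehvud), so the final letter is not what conditions the rule; the last vowel is.
"zetbum" has last vowel 'u'. The stems whose last vowel is 'u' (mimuz → bemimuz, nutehvud → benutehvud) add the prefix be-.
The other patterns: stems whose last vowel is 'o' repeat the first consonant+vowel as a prefix; stems whose last vowel is 'a' or 'e' change the last vowel to 'u'.
So zetbum → bezetbum.

bezetbum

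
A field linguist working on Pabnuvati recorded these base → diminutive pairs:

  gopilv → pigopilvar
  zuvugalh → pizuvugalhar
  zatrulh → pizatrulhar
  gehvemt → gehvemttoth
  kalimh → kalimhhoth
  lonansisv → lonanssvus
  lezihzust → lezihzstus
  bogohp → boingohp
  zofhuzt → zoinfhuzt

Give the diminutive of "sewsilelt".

"sewsilelt" has second-to-last letter 'l'. The stems whose second-to-last letter is 'l' (gopilv → pigopilvar, zuvugalh → pizuvugalhar, zatrulh → pizatrulhar) add pi- … -ar around the stem.
The other patterns: stems whose second-to-last letter is 'm' double the final consonant and add -oth; stems whose second-to-last letter is 's' delete the last vowel and add -us; stems whose second-to-last letter is 'h' or 'z' insert -in- after the first vowel.
So sewsilelt → pisewsileltar.

pisewsileltar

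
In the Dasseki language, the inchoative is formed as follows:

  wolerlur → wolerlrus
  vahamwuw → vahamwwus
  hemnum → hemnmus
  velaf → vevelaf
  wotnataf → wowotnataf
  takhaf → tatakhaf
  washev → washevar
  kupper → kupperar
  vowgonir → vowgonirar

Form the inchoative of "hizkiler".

"hizkiler" has last vowel 'e'. The stems whose last vowel is 'e' (washev → washevar, kupper → kupperar) add -ar.
So hizkiler → hizkilerar.

hizkilerar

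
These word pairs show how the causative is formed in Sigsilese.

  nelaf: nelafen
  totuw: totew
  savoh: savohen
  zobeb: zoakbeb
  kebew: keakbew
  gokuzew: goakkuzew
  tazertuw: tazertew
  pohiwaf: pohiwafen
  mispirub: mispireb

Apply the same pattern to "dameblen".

daakmeblen

"dameblen" has last vowel 'e'. The stems whose last vowel is 'e' (kebew → keakbew, gokuzew → goakkuzew, zobeb → zoakbeb) insert -ak- after the first vowel.
So dameblen → daakmeblen.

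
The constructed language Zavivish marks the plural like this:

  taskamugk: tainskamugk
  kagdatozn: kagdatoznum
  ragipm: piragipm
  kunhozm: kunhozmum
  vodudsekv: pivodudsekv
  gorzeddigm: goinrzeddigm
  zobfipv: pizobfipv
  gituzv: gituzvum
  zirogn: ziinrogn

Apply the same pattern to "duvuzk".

duvuzkum

"duvuzk" has second-to-last letter 'z'. The stems whose second-to-last letter is 'z' (kagdatozn → kagdatoznum, kunhozm → kunhozmum, gituzv → gituzvum) add -um.
The other patterns: stems whose second-to-last letter is 'g' insert -in- after the first vowel; stems whose second-to-last letter is 'k' or 'p' add the prefix pi-.
So duvuzk → duvuzkum.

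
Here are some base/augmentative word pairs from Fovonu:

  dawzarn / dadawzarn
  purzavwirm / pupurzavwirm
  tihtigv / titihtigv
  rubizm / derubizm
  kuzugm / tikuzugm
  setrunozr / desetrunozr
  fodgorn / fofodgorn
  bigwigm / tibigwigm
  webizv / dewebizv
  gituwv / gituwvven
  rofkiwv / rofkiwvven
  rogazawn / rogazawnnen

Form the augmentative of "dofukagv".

rofkiwv and webizv both end in -v yet inflect differently (rofkiwvven, dewebizv), so the final letter is not what conditions the rule; the second-to-last letter is.
"dofukagv" has second-to-last letter 'g'. The stems whose second-to-last letter is 'g' (tihtigv → titihtigv, kuzugm → tikuzugm, bigwigm → tibigwigm) add the prefix ti-.
The other patterns: stems whose second-to-last letter is 'w' double the final consonant and add -en; stems whose second-to-last letter is 'z' add the prefix de-; stems whose second-to-last letter is 'r' repeat the first consonant+vowel as a prefix.
So dofukagv → tidofukagv.

tidofukagv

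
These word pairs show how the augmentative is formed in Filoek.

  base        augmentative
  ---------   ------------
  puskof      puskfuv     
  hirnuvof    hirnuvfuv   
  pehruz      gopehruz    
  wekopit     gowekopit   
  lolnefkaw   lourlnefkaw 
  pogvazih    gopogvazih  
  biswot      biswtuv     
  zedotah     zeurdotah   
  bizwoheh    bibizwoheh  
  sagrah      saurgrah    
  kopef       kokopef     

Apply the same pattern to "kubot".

hirnuvof and kopef both end in -f yet inflect differently (hirnuvfuv, kokopef), so the final letter is not what conditions the rule; the last vowel is.
"kubot" has last vowel 'o'. The stems whose last vowel is 'o' (hirnuvof → hirnuvfuv, biswot → biswtuv, puskof → puskfuv) delete the last vowel and add -uv.
The other patterns: stems whose last vowel is 'e' repeat the first consonant+vowel as a prefix; stems whose last vowel is 'a' insert -ur- after the first vowel; stems whose last vowel is 'i' or 'u' add the prefix go-.
So kubot → kubtuv.

kubtuv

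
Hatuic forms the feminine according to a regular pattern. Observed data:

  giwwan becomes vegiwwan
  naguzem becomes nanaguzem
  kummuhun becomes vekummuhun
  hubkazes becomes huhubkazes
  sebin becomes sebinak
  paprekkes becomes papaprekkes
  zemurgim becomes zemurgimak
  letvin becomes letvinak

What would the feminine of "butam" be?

zemurgim and naguzem both end in -m yet inflect differently (zemurgimak, nanaguzem), so the final letter is not what conditions the rule; the last vowel is.
"butam" has last vowel 'a'. The one such stem in the data (giwwan → vegiwwan) adds the prefix ve-, so the same rule applies.
The other patterns: stems whose last vowel is 'i' add -ak; stems whose last vowel is 'e' repeat the first consonant+vowel as a prefix.
So butam → vebutam.

vebutam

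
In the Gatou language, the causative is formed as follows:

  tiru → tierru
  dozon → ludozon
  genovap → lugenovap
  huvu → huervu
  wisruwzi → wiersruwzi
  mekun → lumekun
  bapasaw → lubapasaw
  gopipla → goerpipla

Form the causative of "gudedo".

guerdedo

genovap and gopipla both have last vowel 'a' yet inflect differently (lugenovap, goerpipla), so the last vowel is not what conditions the rule; whether the stem ends in a vowel or a consonant is.
"gudedo" ends in a vowel. The stems ending in a vowel (wisruwzi → wiersruwzi, gopipla → goerpipla, tiru → tierru) insert -er- after the first vowel.
So gudedo → guerdedo.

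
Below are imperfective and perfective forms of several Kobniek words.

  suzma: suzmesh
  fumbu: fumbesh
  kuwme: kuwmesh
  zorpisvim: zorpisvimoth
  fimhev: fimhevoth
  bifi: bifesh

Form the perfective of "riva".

"riva" ends in a vowel. The stems ending in a vowel (kuwme → kuwmesh, fumbu → fumbesh, bifi → bifesh) drop the final letter and add -esh.
The other pattern: stems ending in a consonant add -oth.
So riva → rivesh.

rivesh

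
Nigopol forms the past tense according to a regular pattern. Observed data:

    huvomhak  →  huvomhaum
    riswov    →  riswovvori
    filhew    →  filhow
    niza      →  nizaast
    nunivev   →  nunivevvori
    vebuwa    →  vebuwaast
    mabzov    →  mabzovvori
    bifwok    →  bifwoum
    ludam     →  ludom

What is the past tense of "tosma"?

"tosma" ends in -a. The stems ending in -a (vebuwa → vebuwaast, niza → nizaast) add -ast.
The other patterns: stems ending in -v double the final consonant and add -ori; stems ending in -k drop the final letter and add -um; stems ending in -m or -w change the last vowel to 'o'.
So tosma → tosmaast.

tosmaast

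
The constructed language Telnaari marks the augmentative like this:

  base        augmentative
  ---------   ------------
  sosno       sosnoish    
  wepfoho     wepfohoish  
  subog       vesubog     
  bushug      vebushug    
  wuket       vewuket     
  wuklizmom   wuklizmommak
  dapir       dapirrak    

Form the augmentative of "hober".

hoberrak

sosno and subog both have last vowel 'o' yet inflect differently (sosnoish, vesubog), so the last vowel is not what conditions the rule; the final letter is.
"hober" ends in -r. The one such stem in the data (dapir → dapirrak) doubles the final consonant and adds -ak (as does wuklizmom), so the same rule applies.
So hober → hoberrak.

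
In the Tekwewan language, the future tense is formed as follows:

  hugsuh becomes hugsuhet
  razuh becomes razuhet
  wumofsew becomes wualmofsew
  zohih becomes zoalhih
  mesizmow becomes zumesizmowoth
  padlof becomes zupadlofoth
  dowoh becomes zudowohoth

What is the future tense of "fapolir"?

faalpolir

"fapolir" has last vowel 'i'. The one such stem in the data (zohih → zoalhih) inserts -al- after the first vowel (as does wumofsew), so the same rule applies.
The other patterns: stems whose last vowel is 'u' add -et; stems whose last vowel is 'o' add zu- … -oth around the stem.
So fapolir → faalpolir.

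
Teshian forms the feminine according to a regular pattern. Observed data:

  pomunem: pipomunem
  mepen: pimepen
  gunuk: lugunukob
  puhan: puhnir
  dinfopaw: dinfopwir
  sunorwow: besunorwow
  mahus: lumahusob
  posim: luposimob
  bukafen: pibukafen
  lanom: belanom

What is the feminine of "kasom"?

bekasom

"kasom" has last vowel 'o'. The stems whose last vowel is 'o' (sunorwow → besunorwow, lanom → belanom) add the prefix be-.
The other patterns: stems whose last vowel is 'a' delete the last vowel and add -ir; stems whose last vowel is 'e' add the prefix pi-; stems whose last vowel is 'i' or 'u' add lu- … -ob around the stem.
So kasom → bekasom.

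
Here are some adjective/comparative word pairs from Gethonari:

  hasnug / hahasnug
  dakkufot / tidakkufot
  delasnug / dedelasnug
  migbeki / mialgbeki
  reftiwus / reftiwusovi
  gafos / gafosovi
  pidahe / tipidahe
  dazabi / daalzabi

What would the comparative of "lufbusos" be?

lufbusosovi

"lufbusos" ends in -s. The stems ending in -s (gafos → gafosovi, reftiwus → reftiwusovi) add -ovi.
So lufbusos → lufbusosovi.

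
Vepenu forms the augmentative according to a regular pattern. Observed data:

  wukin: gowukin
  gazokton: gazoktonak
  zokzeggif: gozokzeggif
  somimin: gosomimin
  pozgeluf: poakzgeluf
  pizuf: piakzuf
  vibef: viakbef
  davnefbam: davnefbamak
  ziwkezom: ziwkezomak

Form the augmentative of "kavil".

pizuf and zokzeggif both end in -f yet inflect differently (piakzuf, gozokzeggif), so the final letter is not what conditions the rule; the last vowel is.
"kavil" has last vowel 'i'. The stems whose last vowel is 'i' (zokzeggif → gozokzeggif, somimin → gosomimin, wukin → gowukin) add the prefix go-.
The other patterns: stems whose last vowel is 'e' or 'u' insert -ak- after the first vowel; stems whose last vowel is 'a' or 'o' add -ak.
So kavil → gokavil.

gokavil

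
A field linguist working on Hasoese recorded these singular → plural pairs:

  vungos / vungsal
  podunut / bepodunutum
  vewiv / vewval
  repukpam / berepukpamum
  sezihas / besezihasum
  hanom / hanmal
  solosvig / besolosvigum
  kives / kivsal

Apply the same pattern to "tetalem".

"tetalem" has 3 vowels. The stems with 3 vowels (podunut → bepodunutum, repukpam → berepukpamum, solosvig → besolosvigum) add be- … -um around the stem.
So tetalem → betetalemum.

betetalemum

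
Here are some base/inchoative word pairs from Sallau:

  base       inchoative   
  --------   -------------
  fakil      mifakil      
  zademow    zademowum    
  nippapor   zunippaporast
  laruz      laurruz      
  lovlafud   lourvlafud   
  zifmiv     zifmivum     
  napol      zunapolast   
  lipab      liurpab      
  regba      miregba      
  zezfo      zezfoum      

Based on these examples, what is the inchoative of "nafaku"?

napol and fakil both end in -l yet inflect differently (zunapolast, mifakil), so the final letter is not what conditions the rule; the first letter is.
"nafaku" begins with n-. The stems beginning with n- (napol → zunapolast, nippapor → zunippaporast) add zu- … -ast around the stem.
So nafaku → zunafakuast.

zunafakuast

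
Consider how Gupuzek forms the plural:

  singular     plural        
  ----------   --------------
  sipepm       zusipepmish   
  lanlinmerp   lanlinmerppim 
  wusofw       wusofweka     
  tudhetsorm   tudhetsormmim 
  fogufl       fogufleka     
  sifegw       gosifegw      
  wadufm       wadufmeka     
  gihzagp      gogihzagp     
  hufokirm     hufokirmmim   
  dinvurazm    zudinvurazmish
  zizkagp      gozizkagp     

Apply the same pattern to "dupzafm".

dupzafmeka

"dupzafm" has second-to-last letter 'f'. The stems whose second-to-last letter is 'f' (wadufm → wadufmeka, fogufl → fogufleka, wusofw → wusofweka) add -eka.
The other patterns: stems whose second-to-last letter is 'g' add the prefix go-; stems whose second-to-last letter is 'r' double the final consonant and add -im; stems whose second-to-last letter is 'p' or 'z' add zu- … -ish around the stem.
So dupzafm → dupzafmeka.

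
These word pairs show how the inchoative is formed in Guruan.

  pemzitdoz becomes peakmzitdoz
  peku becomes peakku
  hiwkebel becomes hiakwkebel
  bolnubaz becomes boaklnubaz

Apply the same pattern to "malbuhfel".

maaklbuhfel

Every pair shown (pemzitdoz → peakmzitdoz, peku → peakku, hiwkebel → hiakwkebel, …) follows the same rule: insert -ak- after the first vowel.
So malbuhfel → maaklbuhfel.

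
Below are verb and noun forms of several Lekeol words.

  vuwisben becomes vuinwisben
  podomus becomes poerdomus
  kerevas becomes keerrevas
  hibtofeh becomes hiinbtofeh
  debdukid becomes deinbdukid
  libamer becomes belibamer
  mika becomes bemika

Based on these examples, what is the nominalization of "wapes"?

kerevas and mika both have last vowel 'a' yet inflect differently (keerrevas, bemika), so the last vowel is not what conditions the rule; the final letter is.
"wapes" ends in -s. The stems ending in -s (podomus → poerdomus, kerevas → keerrevas) insert -er- after the first vowel.
So wapes → waerpes.

waerpes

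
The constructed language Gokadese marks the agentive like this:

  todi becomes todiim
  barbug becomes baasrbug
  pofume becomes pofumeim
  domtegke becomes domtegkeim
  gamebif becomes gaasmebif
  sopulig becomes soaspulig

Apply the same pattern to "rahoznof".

raashoznof

todi and gamebif both have last vowel 'i' yet inflect differently (todiim, gaasmebif), so the last vowel is not what conditions the rule; whether the stem ends in a vowel or a consonant is.
"rahoznof" ends in a consonant. The stems ending in a consonant (gamebif → gaasmebif, sopulig → soaspulig, barbug → baasrbug) insert -as- after the first vowel.
The other pattern: stems ending in a vowel add -im.
So rahoznof → raashoznof.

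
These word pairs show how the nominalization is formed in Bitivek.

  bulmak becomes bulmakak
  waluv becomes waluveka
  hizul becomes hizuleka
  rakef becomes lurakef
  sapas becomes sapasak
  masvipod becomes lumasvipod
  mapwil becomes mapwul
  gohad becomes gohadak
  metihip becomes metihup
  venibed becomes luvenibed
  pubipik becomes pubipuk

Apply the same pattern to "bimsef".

"bimsef" has last vowel 'e'. The stems whose last vowel is 'e' (venibed → luvenibed, rakef → lurakef) add the prefix lu-.
So bimsef → lubimsef.

lubimsef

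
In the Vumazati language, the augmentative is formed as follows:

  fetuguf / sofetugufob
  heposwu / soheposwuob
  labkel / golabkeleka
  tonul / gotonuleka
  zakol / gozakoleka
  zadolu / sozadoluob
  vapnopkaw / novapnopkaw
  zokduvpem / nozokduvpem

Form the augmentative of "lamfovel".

labkel and zokduvpem both have last vowel 'e' yet inflect differently (golabkeleka, nozokduvpem), so the last vowel is not what conditions the rule; the final letter is.
"lamfovel" ends in -l. The stems ending in -l (tonul → gotonuleka, zakol → gozakoleka, labkel → golabkeleka) add go- … -eka around the stem.
So lamfovel → golamfoveleka.

golamfoveleka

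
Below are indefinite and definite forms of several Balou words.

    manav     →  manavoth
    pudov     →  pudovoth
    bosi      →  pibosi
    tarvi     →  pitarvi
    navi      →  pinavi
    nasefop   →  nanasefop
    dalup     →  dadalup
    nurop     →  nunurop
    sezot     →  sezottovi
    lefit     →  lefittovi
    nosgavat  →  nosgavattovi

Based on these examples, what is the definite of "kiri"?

pikiri

pudov and nasefop both have last vowel 'o' yet inflect differently (pudovoth, nanasefop), so the last vowel is not what conditions the rule; the final letter is.
"kiri" ends in -i. The stems ending in -i (bosi → pibosi, tarvi → pitarvi, navi → pinavi) add the prefix pi-.
So kiri → pikiri.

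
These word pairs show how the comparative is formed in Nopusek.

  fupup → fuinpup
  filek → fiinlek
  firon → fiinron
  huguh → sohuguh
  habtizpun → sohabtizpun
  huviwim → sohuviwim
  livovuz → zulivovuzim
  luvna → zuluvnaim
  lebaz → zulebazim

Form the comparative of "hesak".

sohesak

"hesak" begins with h-. The stems beginning with h- (huguh → sohuguh, habtizpun → sohabtizpun, huviwim → sohuviwim) add the prefix so-.
The other patterns: stems beginning with f- insert -in- after the first vowel; stems beginning with l- add zu- … -im around the stem.
So hesak → sohesak.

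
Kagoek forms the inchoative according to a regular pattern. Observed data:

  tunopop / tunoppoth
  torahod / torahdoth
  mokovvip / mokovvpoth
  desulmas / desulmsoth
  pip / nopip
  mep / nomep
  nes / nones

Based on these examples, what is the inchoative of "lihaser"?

lihasroth

"lihaser" has 3 vowels. The stems with 3 vowels (tunopop → tunoppoth, torahod → torahdoth, mokovvip → mokovvpoth) delete the last vowel and add -oth.
The other pattern: stems with 1 vowel add the prefix no-.
So lihaser → lihasroth.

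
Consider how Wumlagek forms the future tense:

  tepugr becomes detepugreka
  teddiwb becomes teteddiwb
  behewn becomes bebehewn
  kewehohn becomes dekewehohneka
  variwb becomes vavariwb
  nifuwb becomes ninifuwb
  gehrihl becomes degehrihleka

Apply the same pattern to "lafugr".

"lafugr" has second-to-last letter 'g'. The one such stem in the data (tepugr → detepugreka) adds de- … -eka around the stem, so the same rule applies.
The other pattern: stems whose second-to-last letter is 'w' repeat the first consonant+vowel as a prefix.
So lafugr → delafugreka.

delafugreka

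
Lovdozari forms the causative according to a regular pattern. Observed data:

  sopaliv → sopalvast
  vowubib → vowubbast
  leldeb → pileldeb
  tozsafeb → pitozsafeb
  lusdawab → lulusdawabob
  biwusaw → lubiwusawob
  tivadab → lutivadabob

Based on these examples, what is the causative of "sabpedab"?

vowubib and leldeb both end in -b yet inflect differently (vowubbast, pileldeb), so the final letter is not what conditions the rule; the last vowel is.
"sabpedab" has last vowel 'a'. The stems whose last vowel is 'a' (lusdawab → lulusdawabob, biwusaw → lubiwusawob, tivadab → lutivadabob) add lu- … -ob around the stem.
So sabpedab → lusabpedabob.

lusabpedabob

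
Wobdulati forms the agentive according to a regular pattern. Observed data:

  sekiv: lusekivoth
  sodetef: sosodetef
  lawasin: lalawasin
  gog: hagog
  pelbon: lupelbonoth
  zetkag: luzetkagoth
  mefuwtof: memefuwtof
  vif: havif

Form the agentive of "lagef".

gog and zetkag both end in -g yet inflect differently (hagog, luzetkagoth), so the final letter is not what conditions the rule; the number of vowels is.
"lagef" has 2 vowels. The stems with 2 vowels (zetkag → luzetkagoth, sekiv → lusekivoth, pelbon → lupelbonoth) add lu- … -oth around the stem.
The other patterns: stems with 1 vowel add the prefix ha-; stems with 3 vowels repeat the first consonant+vowel as a prefix.
So lagef → lulagefoth.

lulagefoth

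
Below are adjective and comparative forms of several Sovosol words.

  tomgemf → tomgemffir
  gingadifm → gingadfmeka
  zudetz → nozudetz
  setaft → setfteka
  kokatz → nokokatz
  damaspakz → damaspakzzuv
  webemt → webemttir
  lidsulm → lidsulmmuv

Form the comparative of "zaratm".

webemt and setaft both end in -t yet inflect differently (webemttir, setfteka), so the final letter is not what conditions the rule; the second-to-last letter is.
"zaratm" has second-to-last letter 't'. The stems whose second-to-last letter is 't' (kokatz → nokokatz, zudetz → nozudetz) add the prefix no-.
The other patterns: stems whose second-to-last letter is 'm' double the final consonant and add -ir; stems whose second-to-last letter is 'f' delete the last vowel and add -eka; stems whose second-to-last letter is 'k' or 'l' double the final consonant and add -uv.
So zaratm → nozaratm.

nozaratm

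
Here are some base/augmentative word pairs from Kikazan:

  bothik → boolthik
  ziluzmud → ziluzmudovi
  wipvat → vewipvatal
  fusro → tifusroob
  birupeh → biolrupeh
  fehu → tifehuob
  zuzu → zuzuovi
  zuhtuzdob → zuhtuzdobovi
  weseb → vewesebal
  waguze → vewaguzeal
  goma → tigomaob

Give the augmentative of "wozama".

vewozamaal

"wozama" begins with w-. The stems beginning with w- (weseb → vewesebal, wipvat → vewipvatal, waguze → vewaguzeal) add ve- … -al around the stem.
So wozama → vewozamaal.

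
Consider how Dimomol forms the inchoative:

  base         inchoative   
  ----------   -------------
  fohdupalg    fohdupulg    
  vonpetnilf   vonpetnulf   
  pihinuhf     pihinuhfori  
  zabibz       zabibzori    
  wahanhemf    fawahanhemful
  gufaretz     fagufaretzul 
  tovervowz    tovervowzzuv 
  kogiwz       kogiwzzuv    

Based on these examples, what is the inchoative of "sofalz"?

vonpetnilf and pihinuhf both end in -f yet inflect differently (vonpetnulf, pihinuhfori), so the final letter is not what conditions the rule; the second-to-last letter is.
"sofalz" has second-to-last letter 'l'. The stems whose second-to-last letter is 'l' (fohdupalg → fohdupulg, vonpetnilf → vonpetnulf) change the last vowel to 'u'.
The other patterns: stems whose second-to-last letter is 'b' or 'h' add -ori; stems whose second-to-last letter is 'm' or 't' add fa- … -ul around the stem; stems whose second-to-last letter is 'w' double the final consonant and add -uv.
So sofalz → sofulz.

sofulz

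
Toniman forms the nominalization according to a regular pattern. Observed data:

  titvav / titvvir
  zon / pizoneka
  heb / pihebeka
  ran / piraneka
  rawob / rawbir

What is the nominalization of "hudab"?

rawob and heb both end in -b yet inflect differently (rawbir, pihebeka), so the final letter is not what conditions the rule; the number of vowels is.
"hudab" has 2 vowels. The stems with 2 vowels (titvav → titvvir, rawob → rawbir) delete the last vowel and add -ir.
The other pattern: stems with 1 vowel add pi- … -eka around the stem.
So hudab → hudbir.

hudbir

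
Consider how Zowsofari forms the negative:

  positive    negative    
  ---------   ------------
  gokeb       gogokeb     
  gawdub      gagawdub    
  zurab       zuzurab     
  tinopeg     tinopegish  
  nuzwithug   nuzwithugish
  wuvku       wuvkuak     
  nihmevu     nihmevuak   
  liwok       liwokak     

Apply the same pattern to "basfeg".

"basfeg" ends in -g. The stems ending in -g (tinopeg → tinopegish, nuzwithug → nuzwithugish) add -ish.
The other patterns: stems ending in -b repeat the first consonant+vowel as a prefix; stems ending in -k or -u add -ak.
So basfeg → basfegish.

basfegish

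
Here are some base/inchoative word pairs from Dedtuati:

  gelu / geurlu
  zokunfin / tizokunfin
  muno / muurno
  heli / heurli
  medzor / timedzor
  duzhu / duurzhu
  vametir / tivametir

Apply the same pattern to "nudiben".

tinudiben

medzor and muno both have last vowel 'o' yet inflect differently (timedzor, muurno), so the last vowel is not what conditions the rule; whether the stem ends in a vowel or a consonant is.
"nudiben" ends in a consonant. The stems ending in a consonant (medzor → timedzor, zokunfin → tizokunfin, vametir → tivametir) add the prefix ti-.
So nudiben → tinudiben.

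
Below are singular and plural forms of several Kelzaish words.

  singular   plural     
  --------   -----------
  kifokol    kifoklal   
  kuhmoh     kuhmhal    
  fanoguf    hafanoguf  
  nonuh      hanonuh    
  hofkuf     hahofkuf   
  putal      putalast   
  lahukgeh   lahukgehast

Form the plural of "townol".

townlal

kuhmoh and nonuh both end in -h yet inflect differently (kuhmhal, hanonuh), so the final letter is not what conditions the rule; the last vowel is.
"townol" has last vowel 'o'. The stems whose last vowel is 'o' (kifokol → kifoklal, kuhmoh → kuhmhal) delete the last vowel and add -al.
The other patterns: stems whose last vowel is 'u' add the prefix ha-; stems whose last vowel is 'a' or 'e' add -ast.
So townol → townlal.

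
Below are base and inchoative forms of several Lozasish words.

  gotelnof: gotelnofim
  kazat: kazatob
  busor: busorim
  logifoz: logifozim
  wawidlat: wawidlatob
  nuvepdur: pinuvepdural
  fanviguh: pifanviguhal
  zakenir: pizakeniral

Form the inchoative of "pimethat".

busor and zakenir both end in -r yet inflect differently (busorim, pizakeniral), so the final letter is not what conditions the rule; the last vowel is.
"pimethat" has last vowel 'a'. The stems whose last vowel is 'a' (kazat → kazatob, wawidlat → wawidlatob) add -ob.
The other patterns: stems whose last vowel is 'o' add -im; stems whose last vowel is 'i' or 'u' add pi- … -al around the stem.
So pimethat → pimethatob.

pimethatob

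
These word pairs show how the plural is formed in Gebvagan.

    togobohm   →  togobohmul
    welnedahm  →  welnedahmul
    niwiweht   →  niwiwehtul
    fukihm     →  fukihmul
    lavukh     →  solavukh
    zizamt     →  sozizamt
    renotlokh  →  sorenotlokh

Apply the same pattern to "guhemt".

soguhemt

niwiweht and zizamt both end in -t yet inflect differently (niwiwehtul, sozizamt), so the final letter is not what conditions the rule; the second-to-last letter is.
"guhemt" has second-to-last letter 'm'. The one such stem in the data (zizamt → sozizamt) adds the prefix so-, so the same rule applies.
So guhemt → soguhemt.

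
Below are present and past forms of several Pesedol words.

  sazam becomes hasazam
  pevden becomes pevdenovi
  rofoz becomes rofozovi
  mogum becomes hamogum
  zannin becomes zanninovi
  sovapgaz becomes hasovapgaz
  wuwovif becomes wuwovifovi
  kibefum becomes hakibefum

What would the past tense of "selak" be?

haselak

"selak" has last vowel 'a'. The stems whose last vowel is 'a' (sovapgaz → hasovapgaz, sazam → hasazam) add the prefix ha-.
The other pattern: stems whose last vowel is 'e', 'i' or 'o' add -ovi.
So selak → haselak.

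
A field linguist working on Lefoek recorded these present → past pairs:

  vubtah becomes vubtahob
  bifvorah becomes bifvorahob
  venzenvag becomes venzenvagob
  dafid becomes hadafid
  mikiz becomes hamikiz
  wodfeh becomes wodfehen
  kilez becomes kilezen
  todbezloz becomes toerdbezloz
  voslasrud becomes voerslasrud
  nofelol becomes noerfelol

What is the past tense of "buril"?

haburil

vubtah and wodfeh both end in -h yet inflect differently (vubtahob, wodfehen), so the final letter is not what conditions the rule; the last vowel is.
"buril" has last vowel 'i'. The stems whose last vowel is 'i' (dafid → hadafid, mikiz → hamikiz) add the prefix ha-.
The other patterns: stems whose last vowel is 'a' add -ob; stems whose last vowel is 'e' add -en; stems whose last vowel is 'o' or 'u' insert -er- after the first vowel.
So buril → haburil.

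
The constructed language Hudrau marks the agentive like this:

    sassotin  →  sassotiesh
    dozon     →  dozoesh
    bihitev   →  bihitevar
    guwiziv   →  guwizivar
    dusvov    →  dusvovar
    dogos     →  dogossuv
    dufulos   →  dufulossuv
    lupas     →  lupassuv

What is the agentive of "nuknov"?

nuknovar

sassotin and guwiziv both have last vowel 'i' yet inflect differently (sassotiesh, guwizivar), so the last vowel is not what conditions the rule; the final letter is.
"nuknov" ends in -v. The stems ending in -v (bihitev → bihitevar, guwiziv → guwizivar, dusvov → dusvovar) add -ar.
So nuknov → nuknovar.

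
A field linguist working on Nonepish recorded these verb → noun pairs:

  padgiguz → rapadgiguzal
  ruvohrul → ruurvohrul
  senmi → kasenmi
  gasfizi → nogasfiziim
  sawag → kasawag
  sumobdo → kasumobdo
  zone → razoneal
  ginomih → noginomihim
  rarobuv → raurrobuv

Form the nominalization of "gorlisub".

gasfizi and senmi both end in -i yet inflect differently (nogasfiziim, kasenmi), so the final letter is not what conditions the rule; the first letter is.
"gorlisub" begins with g-. The stems beginning with g- (gasfizi → nogasfiziim, ginomih → noginomihim) add no- … -im around the stem.
The other patterns: stems beginning with r- insert -ur- after the first vowel; stems beginning with s- add the prefix ka-; stems beginning with p- or z- add ra- … -al around the stem.
So gorlisub → nogorlisubim.

nogorlisubim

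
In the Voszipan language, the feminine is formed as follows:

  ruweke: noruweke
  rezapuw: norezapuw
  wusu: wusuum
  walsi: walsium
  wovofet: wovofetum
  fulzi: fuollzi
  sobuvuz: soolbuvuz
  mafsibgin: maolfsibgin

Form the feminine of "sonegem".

walsi and fulzi both end in -i yet inflect differently (walsium, fuollzi), so the final letter is not what conditions the rule; the first letter is.
"sonegem" begins with s-. The one such stem in the data (sobuvuz → soolbuvuz) inserts -ol- after the first vowel (as do fulzi, mafsibgin), so the same rule applies.
So sonegem → soolnegem.

soolnegem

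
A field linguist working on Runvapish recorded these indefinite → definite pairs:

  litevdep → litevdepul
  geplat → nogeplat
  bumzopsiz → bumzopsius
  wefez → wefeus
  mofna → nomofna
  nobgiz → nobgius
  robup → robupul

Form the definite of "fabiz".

wefez and litevdep both have last vowel 'e' yet inflect differently (wefeus, litevdepul), so the last vowel is not what conditions the rule; the final letter is.
"fabiz" ends in -z. The stems ending in -z (wefez → wefeus, nobgiz → nobgius, bumzopsiz → bumzopsius) drop the final letter and add -us.
The other patterns: stems ending in -p add -ul; stems ending in -a or -t add the prefix no-.
So fabiz → fabius.

fabius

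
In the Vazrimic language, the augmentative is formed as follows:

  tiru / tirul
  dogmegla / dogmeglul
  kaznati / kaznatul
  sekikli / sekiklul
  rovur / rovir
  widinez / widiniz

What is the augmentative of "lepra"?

tiru and rovur both have last vowel 'u' yet inflect differently (tirul, rovir), so the last vowel is not what conditions the rule; whether the stem ends in a vowel or a consonant is.
"lepra" ends in a vowel. The stems ending in a vowel (tiru → tirul, dogmegla → dogmeglul, kaznati → kaznatul) drop the final letter and add -ul.
The other pattern: stems ending in a consonant change the last vowel to 'i'.
So lepra → leprul.

leprul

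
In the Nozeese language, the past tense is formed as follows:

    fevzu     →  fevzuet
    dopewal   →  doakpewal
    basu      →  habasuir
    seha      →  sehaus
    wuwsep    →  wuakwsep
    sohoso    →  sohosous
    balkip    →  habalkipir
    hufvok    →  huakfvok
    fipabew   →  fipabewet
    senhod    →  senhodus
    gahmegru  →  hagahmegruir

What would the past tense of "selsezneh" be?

fevzu and gahmegru both end in -u yet inflect differently (fevzuet, hagahmegruir), so the final letter is not what conditions the rule; the first letter is.
"selsezneh" begins with s-. The stems beginning with s- (seha → sehaus, senhod → senhodus, sohoso → sohosous) add -us.
The other patterns: stems beginning with f- add -et; stems beginning with b- or g- add ha- … -ir around the stem; stems beginning with d-, h- or w- insert -ak- after the first vowel.
So selsezneh → selseznehus.

selseznehus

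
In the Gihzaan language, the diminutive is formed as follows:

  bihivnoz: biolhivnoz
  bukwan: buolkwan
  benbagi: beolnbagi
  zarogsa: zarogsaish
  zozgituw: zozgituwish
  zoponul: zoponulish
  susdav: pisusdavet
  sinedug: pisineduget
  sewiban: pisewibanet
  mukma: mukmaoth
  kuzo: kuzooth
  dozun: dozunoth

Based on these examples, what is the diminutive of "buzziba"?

buolzziba

bukwan and sewiban both end in -n yet inflect differently (buolkwan, pisewibanet), so the final letter is not what conditions the rule; the first letter is.
"buzziba" begins with b-. The stems beginning with b- (bihivnoz → biolhivnoz, bukwan → buolkwan, benbagi → beolnbagi) insert -ol- after the first vowel.
The other patterns: stems beginning with z- add -ish; stems beginning with s- add pi- … -et around the stem; stems beginning with d-, k- or m- add -oth.
So buzziba → buolzziba.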